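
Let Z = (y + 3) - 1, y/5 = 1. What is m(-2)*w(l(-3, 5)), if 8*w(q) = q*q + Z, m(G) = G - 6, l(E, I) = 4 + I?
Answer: -88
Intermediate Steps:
y = 5 (y = 5*1 = 5)
m(G) = -6 + G
Z = 7 (Z = (5 + 3) - 1 = 8 - 1 = 7)
w(q) = 7/8 + q²/8 (w(q) = (q*q + 7)/8 = (q² + 7)/8 = (7 + q²)/8 = 7/8 + q²/8)
m(-2)*w(l(-3, 5)) = (-6 - 2)*(7/8 + (4 + 5)²/8) = -8*(7/8 + (⅛)*9²) = -8*(7/8 + (⅛)*81) = -8*(7/8 + 81/8) = -8*11 = -88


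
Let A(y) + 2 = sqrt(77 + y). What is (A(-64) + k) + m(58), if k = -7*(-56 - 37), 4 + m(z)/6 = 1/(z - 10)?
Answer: 5001/8 + sqrt(13) ≈ 628.73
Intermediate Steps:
m(z) = -24 + 6/(-10 + z) (m(z) = -24 + 6/(z - 10) = -24 + 6/(-10 + z))
k = 651 (k = -7*(-93) = 651)
A(y) = -2 + sqrt(77 + y)
(A(-64) + k) + m(58) = ((-2 + sqrt(77 - 64)) + 651) + 6*(41 - 4*58)/(-10 + 58) = ((-2 + sqrt(13)) + 651) + 6*(41 - 232)/48 = (649 + sqrt(13)) + 6*(1/48)*(-191) = (649 + sqrt(13)) - 191/8 = 5001/8 + sqrt(13)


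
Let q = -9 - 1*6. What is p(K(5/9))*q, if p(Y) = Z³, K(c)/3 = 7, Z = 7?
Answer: -5145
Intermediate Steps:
K(c) = 21 (K(c) = 3*7 = 21)
p(Y) = 343 (p(Y) = 7³ = 343)
q = -15 (q = -9 - 6 = -15)
p(K(5/9))*q = 343*(-15) = -5145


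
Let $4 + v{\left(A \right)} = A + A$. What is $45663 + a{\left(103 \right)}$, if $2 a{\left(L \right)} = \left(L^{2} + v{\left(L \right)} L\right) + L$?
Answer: $61422$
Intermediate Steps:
$v{\left(A \right)} = -4 + 2 A$ ($v{\left(A \right)} = -4 + \left(A + A\right) = -4 + 2 A$)
$a{\left(L \right)} = \frac{L}{2} + \frac{L^{2}}{2} + \frac{L \left(-4 + 2 L\right)}{2}$ ($a{\left(L \right)} = \frac{\left(L^{2} + \left(-4 + 2 L\right) L\right) + L}{2} = \frac{\left(L^{2} + L \left(-4 + 2 L\right)\right) + L}{2} = \frac{L + L^{2} + L \left(-4 + 2 L\right)}{2} = \frac{L}{2} + \frac{L^{2}}{2} + \frac{L \left(-4 + 2 L\right)}{2}$)
$45663 + a{\left(103 \right)} = 45663 + \frac{3}{2} \cdot 103 \left(-1 + 103\right) = 45663 + \frac{3}{2} \cdot 103 \cdot 102 = 45663 + 15759 = 61422$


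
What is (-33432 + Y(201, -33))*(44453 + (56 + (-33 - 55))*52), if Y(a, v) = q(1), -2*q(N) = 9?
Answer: -2861428797/2 ≈ -1.4307e+9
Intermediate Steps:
q(N) = -9/2 (q(N) = -½*9 = -9/2)
Y(a, v) = -9/2
(-33432 + Y(201, -33))*(44453 + (56 + (-33 - 55))*52) = (-33432 - 9/2)*(44453 + (56 + (-33 - 55))*52) = -66873*(44453 + (56 - 88)*52)/2 = -66873*(44453 - 32*52)/2 = -66873*(44453 - 1664)/2 = -66873/2*42789 = -2861428797/2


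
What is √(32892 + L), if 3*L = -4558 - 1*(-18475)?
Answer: √37531 ≈ 193.73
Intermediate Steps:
L = 4639 (L = (-4558 - 1*(-18475))/3 = (-4558 + 18475)/3 = (⅓)*13917 = 4639)
√(32892 + L) = √(32892 + 4639) = √37531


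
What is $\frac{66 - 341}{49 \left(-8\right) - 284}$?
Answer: $\frac{275}{676} \approx 0.4068$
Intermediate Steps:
$\frac{66 - 341}{49 \left(-8\right) - 284} = - \frac{275}{-392 - 284} = - \frac{275}{-676} = \left(-275\right) \left(- \frac{1}{676}\right) = \frac{275}{676}$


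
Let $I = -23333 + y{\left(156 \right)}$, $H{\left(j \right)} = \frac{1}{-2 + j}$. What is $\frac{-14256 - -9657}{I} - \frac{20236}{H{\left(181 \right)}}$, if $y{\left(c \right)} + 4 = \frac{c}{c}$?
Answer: $- \frac{84528681385}{23336} \approx -3.6222 \cdot 10^{6}$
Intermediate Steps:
$y{\left(c \right)} = -3$ ($y{\left(c \right)} = -4 + \frac{c}{c} = -4 + 1 = -3$)
$I = -23336$ ($I = -23333 - 3 = -23336$)
$\frac{-14256 - -9657}{I} - \frac{20236}{H{\left(181 \right)}} = \frac{-14256 - -9657}{-23336} - \frac{20236}{\frac{1}{-2 + 181}} = \left(-14256 + 9657\right) \left(- \frac{1}{23336}\right) - \frac{20236}{\frac{1}{179}} = \left(-4599\right) \left(- \frac{1}{23336}\right) - 20236 \frac{1}{\frac{1}{179}} = \frac{4599}{23336} - 3622244 = - \frac{84528681385}{23336}$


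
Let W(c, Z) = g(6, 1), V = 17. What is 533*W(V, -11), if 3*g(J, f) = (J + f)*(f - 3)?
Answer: -7462/3 ≈ -2487.3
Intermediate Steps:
g(J, f) = (-3 + f)*(J + f)/3 (g(J, f) = ((J + f)*(f - 3))/3 = ((J + f)*(-3 + f))/3 = ((-3 + f)*(J + f))/3 = (-3 + f)*(J + f)/3)
W(c, Z) = -14/3 (W(c, Z) = -1*6 - 1*1 + (⅓)*1² + (⅓)*6*1 = -6 - 1 + (⅓)*1 + 2 = -6 - 1 + ⅓ + 2 = -14/3)
533*W(V, -11) = 533*(-14/3) = -7462/3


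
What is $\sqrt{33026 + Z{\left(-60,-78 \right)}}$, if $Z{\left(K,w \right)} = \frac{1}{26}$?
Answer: $\frac{\sqrt{22325602}}{26} \approx 181.73$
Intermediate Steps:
$Z{\left(K,w \right)} = \frac{1}{26}$
$\sqrt{33026 + Z{\left(-60,-78 \right)}} = \sqrt{33026 + \frac{1}{26}} = \sqrt{\frac{858677}{26}} = \frac{\sqrt{22325602}}{26}$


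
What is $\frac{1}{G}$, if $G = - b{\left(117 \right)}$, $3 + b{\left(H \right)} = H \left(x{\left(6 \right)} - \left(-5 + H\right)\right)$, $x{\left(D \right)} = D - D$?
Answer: $\frac{1}{13107} \approx 7.6295 \cdot 10^{-5}$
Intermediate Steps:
$x{\left(D \right)} = 0$
$b{\left(H \right)} = -3 + H \left(5 - H\right)$ ($b{\left(H \right)} = -3 + H \left(0 - \left(-5 + H\right)\right) = -3 + H \left(5 - H\right)$)
$G = 13107$ ($G = - (-3 - 117^{2} + 5 \cdot 117) = - (-3 - 13689 + 585) = \left(-1\right) \left(-13107\right) = 13107$)
$\frac{1}{G} = \frac{1}{13107}$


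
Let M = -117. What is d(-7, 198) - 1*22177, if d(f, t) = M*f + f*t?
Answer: -22744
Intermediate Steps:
d(f, t) = -117*f + f*t
d(-7, 198) - 1*22177 = -7*(-117 + 198) - 1*22177 = -7*81 - 22177 = -567 - 22177 = -22744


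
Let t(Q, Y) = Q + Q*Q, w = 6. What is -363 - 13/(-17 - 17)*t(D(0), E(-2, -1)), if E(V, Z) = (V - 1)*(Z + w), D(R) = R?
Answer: -363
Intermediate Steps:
E(V, Z) = (-1 + V)*(6 + Z) (E(V, Z) = (V - 1)*(Z + 6) = (-1 + V)*(6 + Z))
t(Q, Y) = Q + Q**2
-363 - 13/(-17 - 17)*t(D(0), E(-2, -1)) = -363 - 13/(-17 - 17)*0*(1 + 0) = -363 - 13/(-34)*0*1 = -363 - 13*(-1/34)*0 = -363 - (-13)*0/34 = -363 - 1*0 = -363 + 0 = -363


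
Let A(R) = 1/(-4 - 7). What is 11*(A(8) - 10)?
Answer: -111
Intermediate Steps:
A(R) = -1/11 (A(R) = 1/(-11) = -1/11)
11*(A(8) - 10) = 11*(-1/11 - 10) = 11*(-111/11) = -111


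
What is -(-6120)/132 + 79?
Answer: 1379/11 ≈ 125.36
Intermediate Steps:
-(-6120)/132 + 79 = -68*(-15/22) + 79 = 510/11 + 79 = 1379/11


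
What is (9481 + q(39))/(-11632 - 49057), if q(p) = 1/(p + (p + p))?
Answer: -1109278/7100613 ≈ -0.15622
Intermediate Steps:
q(p) = 1/(3*p) (q(p) = 1/(p + 2*p) = 1/(3*p))
(9481 + q(39))/(-11632 - 49057) = (9481 + (⅓)/39)/(-11632 - 49057) = (9481 + (⅓)*(1/39))/(-60689) = (9481 + 1/117)*(-1/60689) = (1109278/117)*(-1/60689) = -1109278/7100613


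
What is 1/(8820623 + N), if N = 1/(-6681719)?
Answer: 6681719/58936924290936 ≈ 1.1337e-7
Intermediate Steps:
N = -1/6681719 ≈ -1.4966e-7
1/(8820623 + N) = 1/(8820623 - 1/6681719) = 1/(58936924290936/6681719) = 6681719/58936924290936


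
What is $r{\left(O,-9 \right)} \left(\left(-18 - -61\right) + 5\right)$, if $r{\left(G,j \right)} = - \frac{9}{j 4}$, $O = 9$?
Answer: $12$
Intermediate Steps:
$r{\left(G,j \right)} = - \frac{9}{4 j}$
$r{\left(O,-9 \right)} \left(\left(-18 - -61\right) + 5\right) = - \frac{9}{4 \left(-9\right)} \left(\left(-18 - -61\right) + 5\right) = \left(- \frac{9}{4}\right) \left(- \frac{1}{9}\right) \left(\left(-18 + 61\right) + 5\right) = \frac{43 + 5}{4} = \frac{1}{4} \cdot 48 = 12$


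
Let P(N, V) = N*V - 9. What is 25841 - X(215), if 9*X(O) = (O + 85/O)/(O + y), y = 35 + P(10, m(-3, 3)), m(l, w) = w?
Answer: 2710117295/104877 ≈ 25841.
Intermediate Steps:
P(N, V) = -9 + N*V
y = 56 (y = 35 + (-9 + 10*3) = 35 + (-9 + 30) = 35 + 21 = 56)
X(O) = (O + 85/O)/(9*(56 + O)) (X(O) = ((O + 85/O)/(O + 56))/9 = ((O + 85/O)/(56 + O))/9 = (O + 85/O)/(9*(56 + O)))
25841 - X(215) = 25841 - (85 + 215²)/(9*215*(56 + 215)) = 25841 - (85 + 46225)/(9*215*271) = 25841 - 46310/(9*215*271) = 25841 - 1*9262/104877 = 25841 - 9262/104877 = 2710117295/104877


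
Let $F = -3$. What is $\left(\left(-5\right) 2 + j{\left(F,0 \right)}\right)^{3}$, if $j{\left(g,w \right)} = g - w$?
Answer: $-2197$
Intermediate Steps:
$\left(\left(-5\right) 2 + j{\left(F,0 \right)}\right)^{3} = \left(\left(-5\right) 2 - 3\right)^{3} = \left(-10 + \left(-3 + 0\right)\right)^{3} = \left(-10 - 3\right)^{3} = \left(-13\right)^{3} = -2197$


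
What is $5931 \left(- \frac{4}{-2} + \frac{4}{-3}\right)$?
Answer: $3954$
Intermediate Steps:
$5931 \left(- \frac{4}{-2} + \frac{4}{-3}\right) = 5931 \left(\left(-4\right) \left(- \frac{1}{2}\right) + 4 \left(- \frac{1}{3}\right)\right) = 5931 \left(2 - \frac{4}{3}\right) = 5931 \cdot \frac{2}{3} = 3954$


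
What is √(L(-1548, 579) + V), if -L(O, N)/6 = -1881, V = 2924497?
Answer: √2935783 ≈ 1713.4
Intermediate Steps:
L(O, N) = 11286 (L(O, N) = -6*(-1881) = 11286)
√(L(-1548, 579) + V) = √(11286 + 2924497) = √2935783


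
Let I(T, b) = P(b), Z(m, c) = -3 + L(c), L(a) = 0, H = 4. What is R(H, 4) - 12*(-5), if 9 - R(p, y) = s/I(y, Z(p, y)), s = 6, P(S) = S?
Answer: 71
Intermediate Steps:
Z(m, c) = -3 (Z(m, c) = -3 + 0 = -3)
I(T, b) = b
R(p, y) = 11 (R(p, y) = 9 - 6/(-3) = 9 - 6*(-1)/3 = 9 - 1*(-2) = 9 + 2 = 11)
R(H, 4) - 12*(-5) = 11 - 12*(-5) = 11 + 60 = 71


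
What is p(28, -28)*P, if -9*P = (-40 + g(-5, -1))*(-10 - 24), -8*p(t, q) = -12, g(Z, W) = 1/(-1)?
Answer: -697/3 ≈ -232.33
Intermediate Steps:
g(Z, W) = -1
p(t, q) = 3/2 (p(t, q) = -⅛*(-12) = 3/2)
P = -1394/9 (P = -(-40 - 1)*(-10 - 24)/9 = -(-41)*(-34)/9 = -⅑*1394 = -1394/9 ≈ -154.89)
p(28, -28)*P = (3/2)*(-1394/9) = -697/3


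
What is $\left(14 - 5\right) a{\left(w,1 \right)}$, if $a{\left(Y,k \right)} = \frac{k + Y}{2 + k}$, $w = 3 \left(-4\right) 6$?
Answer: $-213$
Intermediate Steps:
$w = -72$ ($w = \left(-12\right) 6 = -72$)
$a{\left(Y,k \right)} = \frac{Y + k}{2 + k}$
$\left(14 - 5\right) a{\left(w,1 \right)} = \left(14 - 5\right) \frac{-72 + 1}{2 + 1} = 9 \cdot \frac{1}{3} \left(-71\right) = 9 \left(- \frac{71}{3}\right) = -213$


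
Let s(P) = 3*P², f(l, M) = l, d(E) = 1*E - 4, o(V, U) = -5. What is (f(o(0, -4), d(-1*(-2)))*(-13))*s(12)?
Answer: 28080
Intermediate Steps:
d(E) = -4 + E (d(E) = E - 4 = -4 + E)
(f(o(0, -4), d(-1*(-2)))*(-13))*s(12) = (-5*(-13))*(3*12²) = 65*(3*144) = 65*432 = 28080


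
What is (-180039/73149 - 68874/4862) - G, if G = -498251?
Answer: 2271759909873/4559621 ≈ 4.9823e+5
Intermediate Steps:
(-180039/73149 - 68874/4862) - G = (-180039/73149 - 68874/4862) - 1*(-498251) = (-180039*1/73149 - 68874*1/4862) + 498251 = (-60013/24383 - 2649/187) + 498251 = -75812998/4559621 + 498251 = 2271759909873/4559621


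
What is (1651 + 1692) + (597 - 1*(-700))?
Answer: 4640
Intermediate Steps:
(1651 + 1692) + (597 - 1*(-700)) = 3343 + (597 + 700) = 3343 + 1297 = 4640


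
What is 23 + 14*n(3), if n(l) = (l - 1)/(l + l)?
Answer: 83/3 ≈ 27.667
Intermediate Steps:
n(l) = (-1 + l)/(2*l) (n(l) = (-1 + l)/((2*l)) = (-1 + l)*(1/(2*l)) = (-1 + l)/(2*l))
23 + 14*n(3) = 23 + 14*((1/2)*(-1 + 3)/3) = 23 + 14*((1/2)*(1/3)*2) = 23 + 14*(1/3) = 23 + 14/3 = 83/3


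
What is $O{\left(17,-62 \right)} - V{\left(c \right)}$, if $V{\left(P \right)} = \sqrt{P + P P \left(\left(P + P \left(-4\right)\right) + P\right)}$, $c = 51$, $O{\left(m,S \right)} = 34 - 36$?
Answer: $-2 - i \sqrt{265251} \approx -2.0 - 515.03 i$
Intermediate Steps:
$O{\left(m,S \right)} = -2$ ($O{\left(m,S \right)} = 34 - 36 = -2$)
$V{\left(P \right)} = \sqrt{P - 2 P^{3}}$ ($V{\left(P \right)} = \sqrt{P + P^{2} \left(\left(P - 4 P\right) + P\right)} = \sqrt{P + P^{2} \left(- 3 P + P\right)} = \sqrt{P + P^{2} \left(- 2 P\right)} = \sqrt{P - 2 P^{3}}$)
$O{\left(17,-62 \right)} - V{\left(c \right)} = -2 - \sqrt{51 - 2 \cdot 51^{3}} = -2 - \sqrt{51 - 265302} = -2 - \sqrt{-265251} = -2 - i \sqrt{265251}$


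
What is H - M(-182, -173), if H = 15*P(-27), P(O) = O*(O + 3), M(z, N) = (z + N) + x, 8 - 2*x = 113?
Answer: 20255/2 ≈ 10128.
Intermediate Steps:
x = -105/2 (x = 4 - 1/2*113 = 4 - 113/2 = -105/2 ≈ -52.500)
M(z, N) = -105/2 + N + z (M(z, N) = (z + N) - 105/2 = (N + z) - 105/2 = -105/2 + N + z)
P(O) = O*(3 + O)
H = 9720 (H = 15*(-27*(3 - 27)) = 15*(-27*(-24)) = 15*648 = 9720)
H - M(-182, -173) = 9720 - (-105/2 - 173 - 182) = 9720 - 1*(-815/2) = 9720 + 815/2 = 20255/2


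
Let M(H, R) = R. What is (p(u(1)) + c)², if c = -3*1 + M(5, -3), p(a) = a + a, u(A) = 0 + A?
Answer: 16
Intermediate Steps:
u(A) = A
p(a) = 2*a
c = -6 (c = -3*1 - 3 = -3 - 3 = -6)
(p(u(1)) + c)² = (2*1 - 6)² = (2 - 6)² = (-4)² = 16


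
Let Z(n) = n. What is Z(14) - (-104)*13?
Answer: 1366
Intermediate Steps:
Z(14) - (-104)*13 = 14 - (-104)*13 = 14 - 1*(-1352) = 14 + 1352 = 1366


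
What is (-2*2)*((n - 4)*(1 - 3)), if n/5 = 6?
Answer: 208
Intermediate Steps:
n = 30 (n = 5*6 = 30)
(-2*2)*((n - 4)*(1 - 3)) = (-2*2)*((30 - 4)*(1 - 3)) = -104*(-2) = -4*(-52) = 208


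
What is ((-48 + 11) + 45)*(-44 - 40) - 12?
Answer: -684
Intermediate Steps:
((-48 + 11) + 45)*(-44 - 40) - 12 = (-37 + 45)*(-84) - 12 = 8*(-84) - 12 = -672 - 12 = -684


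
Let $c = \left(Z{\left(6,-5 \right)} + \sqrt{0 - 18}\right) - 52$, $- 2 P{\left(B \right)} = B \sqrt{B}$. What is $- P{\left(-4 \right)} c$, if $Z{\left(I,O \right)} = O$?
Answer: $12 \sqrt{2} + 228 i \approx 16.971 + 228.0 i$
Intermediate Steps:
$P{\left(B \right)} = - \frac{B^{\frac{3}{2}}}{2}$ ($P{\left(B \right)} = - \frac{B \sqrt{B}}{2} = - \frac{B^{\frac{3}{2}}}{2}$)
$c = -57 + 3 i \sqrt{2}$ ($c = \left(-5 + \sqrt{0 - 18}\right) - 52 = \left(-5 + \sqrt{-18}\right) - 52 = \left(-5 + 3 i \sqrt{2}\right) - 52 = -57 + 3 i \sqrt{2} \approx -57.0 + 4.2426 i$)
$- P{\left(-4 \right)} c = - \frac{\left(-1\right) \left(-4\right)^{\frac{3}{2}}}{2} \left(-57 + 3 i \sqrt{2}\right) = - \frac{\left(-1\right) \left(- 8 i\right)}{2} \left(-57 + 3 i \sqrt{2}\right) = - 4 i \left(-57 + 3 i \sqrt{2}\right)$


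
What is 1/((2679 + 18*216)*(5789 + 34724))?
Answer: 1/266048871 ≈ 3.7587e-9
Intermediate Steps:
1/((2679 + 18*216)*(5789 + 34724)) = 1/((2679 + 3888)*40513) = 1/(6567*40513) = 1/266048871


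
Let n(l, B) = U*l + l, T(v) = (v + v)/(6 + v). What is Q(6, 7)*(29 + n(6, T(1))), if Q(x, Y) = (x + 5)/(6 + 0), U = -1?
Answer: 319/6 ≈ 53.167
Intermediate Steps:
T(v) = 2*v/(6 + v) (T(v) = (2*v)/(6 + v) = 2*v/(6 + v))
Q(x, Y) = ⅚ + x/6 (Q(x, Y) = (5 + x)/6 = (5 + x)*(⅙) = ⅚ + x/6)
n(l, B) = 0 (n(l, B) = -l + l = 0)
Q(6, 7)*(29 + n(6, T(1))) = (⅚ + (⅙)*6)*(29 + 0) = (⅚ + 1)*29 = (11/6)*29 = 319/6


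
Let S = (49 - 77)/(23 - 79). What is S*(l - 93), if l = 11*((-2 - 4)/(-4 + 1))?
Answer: -71/2 ≈ -35.500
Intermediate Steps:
S = ½ (S = -28/(-56) = -28*(-1/56) = ½ ≈ 0.50000)
l = 22 (l = 11*(-6/(-3)) = 11*(-6*(-⅓)) = 11*2 = 22)
S*(l - 93) = (22 - 93)/2 = (½)*(-71) = -71/2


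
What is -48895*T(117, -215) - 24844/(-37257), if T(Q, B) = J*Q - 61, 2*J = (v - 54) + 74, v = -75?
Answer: 11944762465043/74514 ≈ 1.6030e+8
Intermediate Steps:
J = -55/2 (J = ((-75 - 54) + 74)/2 = (-129 + 74)/2 = (½)*(-55) = -55/2 ≈ -27.500)
T(Q, B) = -61 - 55*Q/2 (T(Q, B) = -55*Q/2 - 61 = -61 - 55*Q/2)
-48895*T(117, -215) - 24844/(-37257) = -48895/(1/(-61 - 55/2*117)) - 24844/(-37257) = -48895/(1/(-61 - 6435/2)) - 24844*(-1/37257) = -48895/(1/(-6557/2)) + 24844/37257 = -48895/(-2/6557) + 24844/37257 = -48895*(-6557/2) + 24844/37257 = 320604515/2 + 24844/37257 = 11944762465043/74514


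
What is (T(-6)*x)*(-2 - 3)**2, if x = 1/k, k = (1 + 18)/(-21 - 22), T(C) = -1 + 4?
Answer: -3225/19 ≈ -169.74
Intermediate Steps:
T(C) = 3
k = -19/43 (k = 19/(-43) = 19*(-1/43) = -19/43 ≈ -0.44186)
x = -43/19 (x = 1/(-19/43) = -43/19 ≈ -2.2632)
(T(-6)*x)*(-2 - 3)**2 = (3*(-43/19))*(-2 - 3)**2 = -129/19*(-5)**2 = -129/19*25 = -3225/19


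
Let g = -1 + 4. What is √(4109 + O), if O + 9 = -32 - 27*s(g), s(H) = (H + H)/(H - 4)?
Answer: 3*√470 ≈ 65.038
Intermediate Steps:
g = 3
s(H) = 2*H/(-4 + H) (s(H) = (2*H)/(-4 + H) = 2*H/(-4 + H))
O = 121 (O = -9 + (-32 - 54*3/(-4 + 3)) = -9 + (-32 - 54*3/(-1)) = -9 + (-32 - 54*3*(-1)) = -9 + (-32 - 27*(-6)) = -9 + (-32 + 162) = -9 + 130 = 121)
√(4109 + O) = √(4109 + 121) = √4230 = 3*√470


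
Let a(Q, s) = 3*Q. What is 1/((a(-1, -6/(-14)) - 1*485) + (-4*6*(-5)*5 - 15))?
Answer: 1/97 ≈ 0.010309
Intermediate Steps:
1/((a(-1, -6/(-14)) - 1*485) + (-4*6*(-5)*5 - 15)) = 1/((3*(-1) - 1*485) + (-4*6*(-5)*5 - 15)) = 1/((-3 - 485) + (-(-120)*5 - 15)) = 1/(-488 + (-4*(-150) - 15)) = 1/(-488 + (600 - 15)) = 1/(-488 + 585) = 1/97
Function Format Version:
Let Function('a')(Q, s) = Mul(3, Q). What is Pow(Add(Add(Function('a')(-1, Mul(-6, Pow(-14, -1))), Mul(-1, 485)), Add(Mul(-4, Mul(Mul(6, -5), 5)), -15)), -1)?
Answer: Rational(1, 97) ≈ 0.010309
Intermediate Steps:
Pow(Add(Add(Function('a')(-1, Mul(-6, Pow(-14, -1))), Mul(-1, 485)), Add(Mul(-4, Mul(Mul(6, -5), 5)), -15)), -1) = Pow(Add(Add(Mul(3, -1), Mul(-1, 485)), Add(Mul(-4, Mul(Mul(6, -5), 5)), -15)), -1) = Pow(Add(Add(-3, -485), Add(Mul(-4, Mul(-30, 5)), -15)), -1) = Pow(Add(-488, Add(Mul(-4, -150), -15)), -1) = Pow(Add(-488, Add(600, -15)), -1) = Pow(Add(-488, 585), -1) = Pow(97, -1) = Rational(1, 97)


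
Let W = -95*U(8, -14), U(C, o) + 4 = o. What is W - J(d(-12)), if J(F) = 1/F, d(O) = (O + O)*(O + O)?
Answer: 984959/576 ≈ 1710.0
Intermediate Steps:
d(O) = 4*O² (d(O) = (2*O)*(2*O) = 4*O²)
U(C, o) = -4 + o
W = 1710 (W = -95*(-4 - 14) = -95*(-18) = 1710)
W - J(d(-12)) = 1710 - 1/(4*(-12)²) = 1710 - 1/(4*144) = 1710 - 1/576 = 984959/576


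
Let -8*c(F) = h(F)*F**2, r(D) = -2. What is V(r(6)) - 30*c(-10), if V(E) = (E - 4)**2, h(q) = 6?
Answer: 2286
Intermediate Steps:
V(E) = (-4 + E)**2
c(F) = -3*F**2/4
V(r(6)) - 30*c(-10) = (-4 - 2)**2 - (-45)*(-10)**2/2 = (-6)**2 - (-45)*100/2 = 36 - 30*(-75) = 36 + 2250 = 2286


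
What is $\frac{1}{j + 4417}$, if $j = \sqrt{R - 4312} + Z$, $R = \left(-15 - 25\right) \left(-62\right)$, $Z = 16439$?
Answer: $\frac{2607}{54371821} - \frac{i \sqrt{458}}{217487284} \approx 4.7948 \cdot 10^{-5} - 9.8401 \cdot 10^{-8} i$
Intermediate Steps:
$R = 2480$ ($R = \left(-40\right) \left(-62\right) = 2480$)
$j = 16439 + 2 i \sqrt{458}$ ($j = \sqrt{2480 - 4312} + 16439 = \sqrt{-1832} + 16439 = 2 i \sqrt{458} + 16439 = 16439 + 2 i \sqrt{458} \approx 16439.0 + 42.802 i$)
$\frac{1}{j + 4417} = \frac{1}{\left(16439 + 2 i \sqrt{458}\right) + 4417} = \frac{1}{20856 + 2 i \sqrt{458}}$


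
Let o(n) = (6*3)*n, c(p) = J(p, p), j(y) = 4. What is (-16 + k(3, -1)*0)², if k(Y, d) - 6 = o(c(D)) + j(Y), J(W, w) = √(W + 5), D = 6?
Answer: 256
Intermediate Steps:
J(W, w) = √(5 + W)
c(p) = √(5 + p)
o(n) = 18*n
k(Y, d) = 10 + 18*√11 (k(Y, d) = 6 + (18*√(5 + 6) + 4) = 6 + (18*√11 + 4) = 6 + (4 + 18*√11) = 10 + 18*√11)
(-16 + k(3, -1)*0)² = (-16 + (10 + 18*√11)*0)² = (-16 + 0)² = (-16)² = 256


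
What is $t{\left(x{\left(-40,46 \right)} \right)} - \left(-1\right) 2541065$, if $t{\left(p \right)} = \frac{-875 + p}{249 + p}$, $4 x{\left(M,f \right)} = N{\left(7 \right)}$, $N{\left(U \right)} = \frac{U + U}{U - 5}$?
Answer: $\frac{2548684702}{1003} \approx 2.5411 \cdot 10^{6}$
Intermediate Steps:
$N{\left(U \right)} = \frac{2 U}{-5 + U}$
$x{\left(M,f \right)} = \frac{7}{4}$ ($x{\left(M,f \right)} = \frac{2 \cdot 7 \frac{1}{-5 + 7}}{4} = \frac{2 \cdot 7 \cdot \frac{1}{2}}{4} = \frac{1}{4} \cdot 7 = \frac{7}{4}$)
$t{\left(p \right)} = \frac{-875 + p}{249 + p}$
$t{\left(x{\left(-40,46 \right)} \right)} - \left(-1\right) 2541065 = \frac{-875 + \frac{7}{4}}{249 + \frac{7}{4}} - \left(-1\right) 2541065 = \frac{1}{\frac{1003}{4}} \left(- \frac{3493}{4}\right) - -2541065 = \frac{4}{1003} \left(- \frac{3493}{4}\right) + 2541065 = - \frac{3493}{1003} + 2541065 = \frac{2548684702}{1003}$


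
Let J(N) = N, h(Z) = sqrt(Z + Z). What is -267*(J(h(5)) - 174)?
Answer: 46458 - 267*sqrt(10) ≈ 45614.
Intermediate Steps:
h(Z) = sqrt(2)*sqrt(Z) (h(Z) = sqrt(2*Z) = sqrt(2)*sqrt(Z))
-267*(J(h(5)) - 174) = -267*(sqrt(2)*sqrt(5) - 174) = -267*(sqrt(10) - 174) = -267*(-174 + sqrt(10)) = 46458 - 267*sqrt(10)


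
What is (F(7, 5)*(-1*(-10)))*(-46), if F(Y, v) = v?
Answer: -2300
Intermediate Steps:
(F(7, 5)*(-1*(-10)))*(-46) = (5*(-1*(-10)))*(-46) = (5*10)*(-46) = 50*(-46) = -2300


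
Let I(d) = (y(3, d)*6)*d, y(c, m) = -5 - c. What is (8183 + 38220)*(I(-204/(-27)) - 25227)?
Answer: -3562311907/3 ≈ -1.1874e+9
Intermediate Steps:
I(d) = -48*d (I(d) = ((-5 - 1*3)*6)*d = ((-5 - 3)*6)*d = (-8*6)*d = -48*d)
(8183 + 38220)*(I(-204/(-27)) - 25227) = (8183 + 38220)*(-(-9792)/(-27) - 25227) = 46403*(-(-9792)*(-1)/27 - 25227) = 46403*(-48*68/9 - 25227) = 46403*(-1088/3 - 25227) = 46403*(-76769/3) = -3562311907/3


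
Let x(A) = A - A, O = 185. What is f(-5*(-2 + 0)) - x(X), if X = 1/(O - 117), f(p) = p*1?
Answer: 10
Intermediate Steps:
f(p) = p
X = 1/68 (X = 1/(185 - 117) = 1/68 ≈ 0.014706)
x(A) = 0
f(-5*(-2 + 0)) - x(X) = -5*(-2 + 0) - 1*0 = -5*(-2) + 0 = 10 + 0 = 10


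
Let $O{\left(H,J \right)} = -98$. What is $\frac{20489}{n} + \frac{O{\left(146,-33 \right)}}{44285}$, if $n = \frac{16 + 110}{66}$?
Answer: $\frac{1425843851}{132855} \approx 10732.0$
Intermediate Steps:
$n = \frac{21}{11}$ ($n = \frac{1}{66} \cdot 126 = \frac{21}{11} \approx 1.9091$)
$\frac{20489}{n} + \frac{O{\left(146,-33 \right)}}{44285} = \frac{20489}{\frac{21}{11}} - \frac{98}{44285} = 20489 \cdot \frac{11}{21} - \frac{98}{44285} = \frac{32197}{3} - \frac{98}{44285} = \frac{1425843851}{132855}$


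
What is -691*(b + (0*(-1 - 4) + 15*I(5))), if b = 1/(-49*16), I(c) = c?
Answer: -40630109/784 ≈ -51824.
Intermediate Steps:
b = -1/784 (b = 1/(-784) = -1/784 ≈ -0.0012755)
-691*(b + (0*(-1 - 4) + 15*I(5))) = -691*(-1/784 + (0*(-1 - 4) + 15*5)) = -691*(-1/784 + (0*(-5) + 75)) = -691*(-1/784 + (0 + 75)) = -691*(-1/784 + 75) = -691*58799/784 = -40630109/784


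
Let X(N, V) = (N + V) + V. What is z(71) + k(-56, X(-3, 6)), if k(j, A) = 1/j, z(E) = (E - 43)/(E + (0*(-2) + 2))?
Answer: 1495/4088 ≈ 0.36570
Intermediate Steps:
X(N, V) = N + 2*V
z(E) = (-43 + E)/(2 + E) (z(E) = (-43 + E)/(E + (0 + 2)) = (-43 + E)/(E + 2) = (-43 + E)/(2 + E))
z(71) + k(-56, X(-3, 6)) = (-43 + 71)/(2 + 71) + 1/(-56) = 28/73 - 1/56 = 1495/4088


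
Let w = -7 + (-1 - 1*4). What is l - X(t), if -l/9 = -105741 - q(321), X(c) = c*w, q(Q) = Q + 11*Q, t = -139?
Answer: 984669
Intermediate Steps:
q(Q) = 12*Q
w = -12 (w = -7 + (-1 - 4) = -7 - 5 = -12)
X(c) = -12*c (X(c) = c*(-12) = -12*c)
l = 986337 (l = -9*(-105741 - 12*321) = -9*(-105741 - 1*3852) = -9*(-105741 - 3852) = -9*(-109593) = 986337)
l - X(t) = 986337 - (-12)*(-139) = 986337 - 1*1668 = 986337 - 1668 = 984669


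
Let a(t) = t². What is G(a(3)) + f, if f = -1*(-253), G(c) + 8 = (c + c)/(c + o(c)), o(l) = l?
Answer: 246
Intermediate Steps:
G(c) = -7 (G(c) = -8 + (c + c)/(c + c) = -8 + (2*c)/((2*c)) = -8 + (2*c)*(1/(2*c)) = -8 + 1 = -7)
f = 253
G(a(3)) + f = -7 + 253 = 246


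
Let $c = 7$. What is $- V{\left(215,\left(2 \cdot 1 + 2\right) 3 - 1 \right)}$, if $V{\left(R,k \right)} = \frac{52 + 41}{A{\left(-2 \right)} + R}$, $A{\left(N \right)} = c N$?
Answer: $- \frac{31}{67} \approx -0.46269$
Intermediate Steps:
$A{\left(N \right)} = 7 N$
$V{\left(R,k \right)} = \frac{93}{-14 + R}$ ($V{\left(R,k \right)} = \frac{52 + 41}{7 \left(-2\right) + R} = \frac{93}{-14 + R}$)
$- V{\left(215,\left(2 \cdot 1 + 2\right) 3 - 1 \right)} = - \frac{93}{-14 + 215} = - \frac{93}{201} = \left(-1\right) \frac{31}{67} = - \frac{31}{67}$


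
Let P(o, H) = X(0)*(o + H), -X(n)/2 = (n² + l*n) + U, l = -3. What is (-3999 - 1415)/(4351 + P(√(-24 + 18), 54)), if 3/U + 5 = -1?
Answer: -23848670/19404031 + 5414*I*√6/19404031 ≈ -1.2291 + 0.00068344*I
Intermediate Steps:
U = -½ (U = 3/(-5 - 1) = 3/(-6) = 3*(-⅙) = -½ ≈ -0.50000)
X(n) = 1 - 2*n² + 6*n (X(n) = -2*((n² - 3*n) - ½) = -2*(-½ + n² - 3*n) = 1 - 2*n² + 6*n)
P(o, H) = H + o (P(o, H) = (1 - 2*0² + 6*0)*(o + H) = (1 - 2*0 + 0)*(H + o) = (1 + 0 + 0)*(H + o) = 1*(H + o) = H + o)
(-3999 - 1415)/(4351 + P(√(-24 + 18), 54)) = (-3999 - 1415)/(4351 + (54 + √(-24 + 18))) = -5414/(4351 + (54 + √(-6))) = -5414/(4351 + (54 + I*√6)) = -5414/(4405 + I*√6)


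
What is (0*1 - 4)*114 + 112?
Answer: -344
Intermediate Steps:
(0*1 - 4)*114 + 112 = (0 - 4)*114 + 112 = -4*114 + 112 = -456 + 112 = -344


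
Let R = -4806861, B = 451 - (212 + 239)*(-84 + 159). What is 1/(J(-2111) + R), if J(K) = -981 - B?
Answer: -1/4774468 ≈ -2.0945e-7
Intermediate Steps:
B = -33374 (B = 451 - 451*75 = 451 - 1*33825 = 451 - 33825 = -33374)
J(K) = 32393 (J(K) = -981 - 1*(-33374) = -981 + 33374 = 32393)
1/(J(-2111) + R) = 1/(32393 - 4806861) = 1/(-4774468) = -1/4774468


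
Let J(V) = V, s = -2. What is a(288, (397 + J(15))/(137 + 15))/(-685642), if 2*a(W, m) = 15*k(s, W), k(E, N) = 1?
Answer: -15/1371284 ≈ -1.0939e-5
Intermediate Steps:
a(W, m) = 15/2 (a(W, m) = (15*1)/2 = (½)*15 = 15/2)
a(288, (397 + J(15))/(137 + 15))/(-685642) = (15/2)/(-685642) = (15/2)*(-1/685642) = -15/1371284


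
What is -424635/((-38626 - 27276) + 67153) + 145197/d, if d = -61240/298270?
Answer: -1806806634803/2553708 ≈ -7.0752e+5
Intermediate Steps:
d = -6124/29827 (d = -61240*1/298270 = -6124/29827 ≈ -0.20532)
-424635/((-38626 - 27276) + 67153) + 145197/d = -424635/((-38626 - 27276) + 67153) + 145197/(-6124/29827) = -424635/(-65902 + 67153) + 145197*(-29827/6124) = -424635/1251 - 4330790919/6124 = -424635*1/1251 - 4330790919/6124 = -141545/417 - 4330790919/6124 = -1806806634803/2553708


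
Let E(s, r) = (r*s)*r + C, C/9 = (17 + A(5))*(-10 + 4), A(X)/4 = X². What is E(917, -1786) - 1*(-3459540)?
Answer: 2928496154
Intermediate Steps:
A(X) = 4*X²
C = -6318 (C = 9*((17 + 4*5²)*(-10 + 4)) = 9*((17 + 4*25)*(-6)) = 9*((17 + 100)*(-6)) = 9*(117*(-6)) = 9*(-702) = -6318)
E(s, r) = -6318 + s*r² (E(s, r) = (r*s)*r - 6318 = s*r² - 6318 = -6318 + s*r²)
E(917, -1786) - 1*(-3459540) = (-6318 + 917*(-1786)²) - 1*(-3459540) = (-6318 + 917*3189796) + 3459540 = (-6318 + 2925042932) + 3459540 = 2925036614 + 3459540 = 2928496154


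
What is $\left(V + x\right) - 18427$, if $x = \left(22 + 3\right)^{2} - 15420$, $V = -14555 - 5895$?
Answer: $-53672$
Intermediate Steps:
$V = -20450$ ($V = -14555 - 5895 = -20450$)
$x = -14795$ ($x = 25^{2} - 15420 = 625 - 15420 = -14795$)
$\left(V + x\right) - 18427 = \left(-20450 - 14795\right) - 18427 = -35245 - 18427 = -53672$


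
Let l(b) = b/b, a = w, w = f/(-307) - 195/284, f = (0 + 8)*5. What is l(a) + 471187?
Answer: 471188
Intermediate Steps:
f = 40 (f = 8*5 = 40)
w = -71225/87188 (w = 40/(-307) - 195/284 = 40*(-1/307) - 195*1/284 = -40/307 - 195/284 = -71225/87188 ≈ -0.81691)
a = -71225/87188 ≈ -0.81691
l(b) = 1
l(a) + 471187 = 1 + 471187 = 471188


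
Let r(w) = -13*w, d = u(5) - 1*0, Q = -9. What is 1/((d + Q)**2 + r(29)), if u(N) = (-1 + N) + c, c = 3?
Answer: -1/373 ≈ -0.0026810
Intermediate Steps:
u(N) = 2 + N (u(N) = (-1 + N) + 3 = 2 + N)
d = 7 (d = (2 + 5) - 1*0 = 7 + 0 = 7)
1/((d + Q)**2 + r(29)) = 1/((7 - 9)**2 - 13*29) = 1/((-2)**2 - 377) = 1/(4 - 377) = 1/(-373) = -1/373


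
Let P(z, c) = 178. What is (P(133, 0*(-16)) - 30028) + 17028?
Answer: -12822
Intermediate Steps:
(P(133, 0*(-16)) - 30028) + 17028 = (178 - 30028) + 17028 = -29850 + 17028 = -12822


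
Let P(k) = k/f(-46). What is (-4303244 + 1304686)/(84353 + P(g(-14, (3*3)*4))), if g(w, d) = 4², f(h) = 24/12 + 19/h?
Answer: -218894734/6158505 ≈ -35.543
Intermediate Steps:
f(h) = 2 + 19/h (f(h) = 24*(1/12) + 19/h = 2 + 19/h)
g(w, d) = 16
P(k) = 46*k/73 (P(k) = k/(2 + 19/(-46)) = k/(2 + 19*(-1/46)) = k/(2 - 19/46) = k/(73/46) = k*(46/73) = 46*k/73)
(-4303244 + 1304686)/(84353 + P(g(-14, (3*3)*4))) = (-4303244 + 1304686)/(84353 + (46/73)*16) = -2998558/(84353 + 736/73) = -2998558/6158505/73 = -2998558*73/6158505 = -218894734/6158505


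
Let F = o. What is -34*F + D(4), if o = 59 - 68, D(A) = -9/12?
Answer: 1221/4 ≈ 305.25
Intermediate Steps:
D(A) = -3/4 (D(A) = -9*1/12 = -3/4)
o = -9
F = -9
-34*F + D(4) = -34*(-9) - 3/4 = 306 - 3/4 = 1221/4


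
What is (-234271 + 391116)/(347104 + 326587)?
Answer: 156845/673691 ≈ 0.23281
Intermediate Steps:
(-234271 + 391116)/(347104 + 326587) = 156845/673691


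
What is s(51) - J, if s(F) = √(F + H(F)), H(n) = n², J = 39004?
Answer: -39004 + 2*√663 ≈ -38953.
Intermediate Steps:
s(F) = √(F + F²)
s(51) - J = √(51*(1 + 51)) - 1*39004 = √(51*52) - 39004 = √2652 - 39004 = 2*√663 - 39004 = -39004 + 2*√663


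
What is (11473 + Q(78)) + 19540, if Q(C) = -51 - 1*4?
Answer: 30958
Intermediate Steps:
Q(C) = -55 (Q(C) = -51 - 4 = -55)
(11473 + Q(78)) + 19540 = (11473 - 55) + 19540 = 11418 + 19540 = 30958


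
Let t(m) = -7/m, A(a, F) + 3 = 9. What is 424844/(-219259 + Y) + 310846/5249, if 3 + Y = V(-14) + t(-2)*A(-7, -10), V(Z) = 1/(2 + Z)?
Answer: 791042491606/13809557357 ≈ 57.282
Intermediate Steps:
A(a, F) = 6 (A(a, F) = -3 + 9 = 6)
Y = 215/12 (Y = -3 + (1/(2 - 14) - 7/(-2)*6) = -3 + (1/(-12) - 7*(-½)*6) = -3 + (-1/12 + (7/2)*6) = -3 + (-1/12 + 21) = -3 + 251/12 = 215/12 ≈ 17.917)
424844/(-219259 + Y) + 310846/5249 = 424844/(-219259 + 215/12) + 310846/5249 = 424844/(-2630893/12) + 310846*(1/5249) = 424844*(-12/2630893) + 310846/5249 = -5098128/2630893 + 310846/5249 = 791042491606/13809557357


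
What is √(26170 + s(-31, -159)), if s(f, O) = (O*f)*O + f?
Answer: 2*I*√189393 ≈ 870.39*I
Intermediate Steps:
s(f, O) = f + f*O² (s(f, O) = f*O² + f = f + f*O²)
√(26170 + s(-31, -159)) = √(26170 - 31*(1 + (-159)²)) = √(26170 - 31*(1 + 25281)) = √(26170 - 31*25282) = √(26170 - 783742) = √(-757572) = 2*I*√189393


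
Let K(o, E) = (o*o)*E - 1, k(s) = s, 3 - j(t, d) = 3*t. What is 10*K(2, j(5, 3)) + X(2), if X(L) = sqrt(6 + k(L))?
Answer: -490 + 2*sqrt(2) ≈ -487.17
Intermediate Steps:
j(t, d) = 3 - 3*t
K(o, E) = -1 + E*o**2 (K(o, E) = o**2*E - 1 = E*o**2 - 1 = -1 + E*o**2)
X(L) = sqrt(6 + L)
10*K(2, j(5, 3)) + X(2) = 10*(-1 + (3 - 3*5)*2**2) + sqrt(6 + 2) = 10*(-1 + (3 - 15)*4) + sqrt(8) = 10*(-1 - 12*4) + 2*sqrt(2) = 10*(-1 - 48) + 2*sqrt(2) = 10*(-49) + 2*sqrt(2) = -490 + 2*sqrt(2)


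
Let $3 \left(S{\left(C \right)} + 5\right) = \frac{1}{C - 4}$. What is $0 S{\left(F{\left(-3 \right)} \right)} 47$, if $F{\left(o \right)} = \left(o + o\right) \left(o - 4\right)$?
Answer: $0$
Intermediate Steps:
$F{\left(o \right)} = 2 o \left(-4 + o\right)$
$S{\left(C \right)} = -5 + \frac{1}{3 \left(-4 + C\right)}$ ($S{\left(C \right)} = -5 + \frac{1}{3 \left(C - 4\right)} = -5 + \frac{1}{3 \left(-4 + C\right)}$)
$0 S{\left(F{\left(-3 \right)} \right)} 47 = 0 \frac{61 - 15 \cdot 2 \left(-3\right) \left(-4 - 3\right)}{3 \left(-4 + 2 \left(-3\right) \left(-4 - 3\right)\right)} 47 = 0 \frac{61 - 15 \cdot 2 \left(-3\right) \left(-7\right)}{3 \left(-4 + 2 \left(-3\right) \left(-7\right)\right)} 47 = 0 \frac{61 - 630}{3 \left(-4 + 42\right)} 47 = 0 \frac{61 - 630}{3 \cdot 38} \cdot 47 = 0 \cdot \frac{1}{3} \cdot \frac{1}{38} \left(-569\right) 47 = 0 \left(- \frac{569}{114}\right) 47 = 0 \cdot 47 = 0$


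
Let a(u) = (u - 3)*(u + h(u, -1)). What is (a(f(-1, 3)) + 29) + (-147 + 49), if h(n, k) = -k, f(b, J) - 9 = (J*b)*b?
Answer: 48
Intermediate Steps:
f(b, J) = 9 + J*b² (f(b, J) = 9 + (J*b)*b = 9 + J*b²)
a(u) = (1 + u)*(-3 + u) (a(u) = (u - 3)*(u - 1*(-1)) = (-3 + u)*(u + 1) = (-3 + u)*(1 + u) = (1 + u)*(-3 + u))
(a(f(-1, 3)) + 29) + (-147 + 49) = ((-3 + (9 + 3*(-1)²)² - 2*(9 + 3*(-1)²)) + 29) + (-147 + 49) = ((-3 + (9 + 3*1)² - 2*(9 + 3*1)) + 29) - 98 = ((-3 + (9 + 3)² - 2*(9 + 3)) + 29) - 98 = ((-3 + 12² - 2*12) + 29) - 98 = ((-3 + 144 - 24) + 29) - 98 = (117 + 29) - 98 = 146 - 98 = 48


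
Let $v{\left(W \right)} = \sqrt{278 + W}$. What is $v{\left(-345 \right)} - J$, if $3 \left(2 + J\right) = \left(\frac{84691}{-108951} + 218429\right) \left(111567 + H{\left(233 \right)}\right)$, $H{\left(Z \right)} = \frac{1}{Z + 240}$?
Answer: $- \frac{1255847417282716358}{154601469} + i \sqrt{67} \approx -8.1231 \cdot 10^{9} + 8.1853 i$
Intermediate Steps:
$H{\left(Z \right)} = \frac{1}{240 + Z}$
$J = \frac{1255847417282716358}{154601469}$ ($J = -2 + \frac{\left(\frac{84691}{-108951} + 218429\right) \left(111567 + \frac{1}{240 + 233}\right)}{3} = -2 + \frac{\left(84691 \left(- \frac{1}{108951}\right) + 218429\right) \left(111567 + \frac{1}{473}\right)}{3} = -2 + \frac{\left(- \frac{84691}{108951} + 218429\right) \left(111567 + \frac{1}{473}\right)}{3} = -2 + \frac{\frac{23797973288}{108951} \cdot \frac{52771192}{473}}{3} = -2 + \frac{1}{3} \cdot \frac{1255847417591919296}{51533823} = -2 + \frac{1255847417591919296}{154601469} = \frac{1255847417282716358}{154601469} \approx 8.1231 \cdot 10^{9}$)
$v{\left(-345 \right)} - J = \sqrt{278 - 345} - \frac{1255847417282716358}{154601469} = \sqrt{-67} - \frac{1255847417282716358}{154601469} = i \sqrt{67} - \frac{1255847417282716358}{154601469} = - \frac{1255847417282716358}{154601469} + i \sqrt{67}$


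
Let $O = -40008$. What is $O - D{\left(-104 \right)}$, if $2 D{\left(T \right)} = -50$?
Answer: $-39983$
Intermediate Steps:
$D{\left(T \right)} = -25$ ($D{\left(T \right)} = \frac{1}{2} \left(-50\right) = -25$)
$O - D{\left(-104 \right)} = -40008 - -25 = -40008 + 25 = -39983$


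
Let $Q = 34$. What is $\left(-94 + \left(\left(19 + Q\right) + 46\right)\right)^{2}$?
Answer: $25$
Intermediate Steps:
$\left(-94 + \left(\left(19 + Q\right) + 46\right)\right)^{2} = \left(-94 + \left(\left(19 + 34\right) + 46\right)\right)^{2} = \left(-94 + \left(53 + 46\right)\right)^{2} = \left(-94 + 99\right)^{2} = 5^{2} = 25$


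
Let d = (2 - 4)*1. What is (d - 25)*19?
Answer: -513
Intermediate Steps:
d = -2 (d = -2*1 = -2)
(d - 25)*19 = (-2 - 25)*19 = -27*19 = -513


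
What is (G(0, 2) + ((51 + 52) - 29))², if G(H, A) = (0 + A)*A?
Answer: 6084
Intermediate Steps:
G(H, A) = A² (G(H, A) = A*A = A²)
(G(0, 2) + ((51 + 52) - 29))² = (2² + ((51 + 52) - 29))² = (4 + (103 - 29))² = (4 + 74)² = 78² = 6084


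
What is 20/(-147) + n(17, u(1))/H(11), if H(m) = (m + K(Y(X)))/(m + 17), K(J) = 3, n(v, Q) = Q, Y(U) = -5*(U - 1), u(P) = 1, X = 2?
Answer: 274/147 ≈ 1.8639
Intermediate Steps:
Y(U) = 5 - 5*U (Y(U) = -5*(-1 + U) = 5 - 5*U)
H(m) = (3 + m)/(17 + m) (H(m) = (m + 3)/(m + 17) = (3 + m)/(17 + m))
20/(-147) + n(17, u(1))/H(11) = 20/(-147) + 1/((3 + 11)/(17 + 11)) = 20*(-1/147) + 1/(14/28) = -20/147 + 1/((1/28)*14) = -20/147 + 1/(½) = -20/147 + 1*2 = -20/147 + 2 = 274/147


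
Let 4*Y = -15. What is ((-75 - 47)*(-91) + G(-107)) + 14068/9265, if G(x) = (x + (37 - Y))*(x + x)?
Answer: 468457271/18530 ≈ 25281.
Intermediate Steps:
Y = -15/4 (Y = (¼)*(-15) = -15/4 ≈ -3.7500)
G(x) = 2*x*(163/4 + x) (G(x) = (x + (37 - 1*(-15/4)))*(x + x) = (x + (37 + 15/4))*(2*x) = (x + 163/4)*(2*x) = (163/4 + x)*(2*x) = 2*x*(163/4 + x))
((-75 - 47)*(-91) + G(-107)) + 14068/9265 = ((-75 - 47)*(-91) + (½)*(-107)*(163 + 4*(-107))) + 14068/9265 = (-122*(-91) + (½)*(-107)*(163 - 428)) + 14068*(1/9265) = (11102 + (½)*(-107)*(-265)) + 14068/9265 = (11102 + 28355/2) + 14068/9265 = 50559/2 + 14068/9265 = 468457271/18530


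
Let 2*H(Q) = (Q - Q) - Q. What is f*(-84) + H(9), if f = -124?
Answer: 20823/2 ≈ 10412.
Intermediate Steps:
H(Q) = -Q/2 (H(Q) = ((Q - Q) - Q)/2 = (0 - Q)/2 = (-Q)/2 = -Q/2)
f*(-84) + H(9) = -124*(-84) - ½*9 = 10416 - 9/2 = 20823/2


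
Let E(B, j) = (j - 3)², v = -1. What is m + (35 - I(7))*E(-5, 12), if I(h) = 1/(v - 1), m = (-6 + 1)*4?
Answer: 5711/2 ≈ 2855.5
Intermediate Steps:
E(B, j) = (-3 + j)²
m = -20 (m = -5*4 = -20)
I(h) = -½ (I(h) = 1/(-1 - 1) = 1/(-2) = -½)
m + (35 - I(7))*E(-5, 12) = -20 + (35 - 1*(-½))*(-3 + 12)² = -20 + (35 + ½)*9² = -20 + (71/2)*81 = -20 + 5751/2 = 5711/2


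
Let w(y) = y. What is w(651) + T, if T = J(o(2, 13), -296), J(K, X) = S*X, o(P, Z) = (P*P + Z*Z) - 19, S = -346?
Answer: 103067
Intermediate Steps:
o(P, Z) = -19 + P² + Z² (o(P, Z) = (P² + Z²) - 19 = -19 + P² + Z²)
J(K, X) = -346*X
T = 102416 (T = -346*(-296) = 102416)
w(651) + T = 651 + 102416 = 103067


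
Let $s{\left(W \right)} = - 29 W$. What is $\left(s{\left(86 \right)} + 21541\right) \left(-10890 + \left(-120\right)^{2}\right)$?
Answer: $66854970$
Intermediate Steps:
$\left(s{\left(86 \right)} + 21541\right) \left(-10890 + \left(-120\right)^{2}\right) = \left(\left(-29\right) 86 + 21541\right) \left(-10890 + \left(-120\right)^{2}\right) = \left(-2494 + 21541\right) \left(-10890 + 14400\right) = 19047 \cdot 3510 = 66854970$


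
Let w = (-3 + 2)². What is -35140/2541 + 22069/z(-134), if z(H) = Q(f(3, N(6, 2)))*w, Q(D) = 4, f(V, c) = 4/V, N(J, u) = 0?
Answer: 7990967/1452 ≈ 5503.4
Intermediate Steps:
w = 1 (w = (-1)² = 1)
z(H) = 4 (z(H) = 4*1 = 4)
-35140/2541 + 22069/z(-134) = -35140/2541 + 22069/4 = -35140*1/2541 + 22069*(¼) = -5020/363 + 22069/4 = 7990967/1452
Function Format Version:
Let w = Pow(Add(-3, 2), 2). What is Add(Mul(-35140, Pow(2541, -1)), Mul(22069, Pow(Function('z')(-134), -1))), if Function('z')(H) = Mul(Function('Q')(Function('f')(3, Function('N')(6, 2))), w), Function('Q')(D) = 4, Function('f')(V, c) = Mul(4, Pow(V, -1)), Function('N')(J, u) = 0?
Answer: Rational(7990967, 1452) ≈ 5503.4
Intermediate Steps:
w = 1 (w = Pow(-1, 2) = 1)
Function('z')(H) = 4 (Function('z')(H) = Mul(4, 1) = 4)
Add(Mul(-35140, Pow(2541, -1)), Mul(22069, Pow(Function('z')(-134), -1))) = Add(Mul(-35140, Pow(2541, -1)), Mul(22069, Pow(4, -1))) = Add(Mul(-35140, Rational(1, 2541)), Mul(22069, Rational(1, 4))) = Add(Rational(-5020, 363), Rational(22069, 4)) = Rational(7990967, 1452)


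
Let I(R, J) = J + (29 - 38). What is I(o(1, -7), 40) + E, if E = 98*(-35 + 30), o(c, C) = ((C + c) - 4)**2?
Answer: -459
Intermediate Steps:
o(c, C) = (-4 + C + c)**2
I(R, J) = -9 + J (I(R, J) = J - 9 = -9 + J)
E = -490 (E = 98*(-5) = -490)
I(o(1, -7), 40) + E = (-9 + 40) - 490 = 31 - 490 = -459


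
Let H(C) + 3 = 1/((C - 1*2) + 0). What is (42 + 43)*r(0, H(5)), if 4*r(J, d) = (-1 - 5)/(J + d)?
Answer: 765/16 ≈ 47.813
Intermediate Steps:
H(C) = -3 + 1/(-2 + C) (H(C) = -3 + 1/((C - 1*2) + 0) = -3 + 1/((C - 2) + 0) = -3 + 1/((-2 + C) + 0) = -3 + 1/(-2 + C))
r(J, d) = -3/(2*(J + d)) (r(J, d) = ((-1 - 5)/(J + d))/4 = (-6/(J + d))/4 = -3/(2*(J + d)))
(42 + 43)*r(0, H(5)) = (42 + 43)*(-3/(2*0 + 2*((7 - 3*5)/(-2 + 5)))) = 85*(-3/(0 + 2*((7 - 15)/3))) = 85*(-3/(0 + 2*((⅓)*(-8)))) = 85*(-3/(0 + 2*(-8/3))) = 85*(-3/(0 - 16/3)) = 85*(-3/(-16/3)) = 85*(-3*(-3/16)) = 85*(9/16) = 765/16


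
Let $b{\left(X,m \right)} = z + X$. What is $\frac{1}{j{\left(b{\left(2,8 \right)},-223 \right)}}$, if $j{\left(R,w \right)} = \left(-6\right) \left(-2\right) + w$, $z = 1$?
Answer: $- \frac{1}{211} \approx -0.0047393$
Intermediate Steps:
$b{\left(X,m \right)} = 1 + X$
$j{\left(R,w \right)} = 12 + w$
$\frac{1}{j{\left(b{\left(2,8 \right)},-223 \right)}} = \frac{1}{12 - 223} = \frac{1}{-211} = - \frac{1}{211}$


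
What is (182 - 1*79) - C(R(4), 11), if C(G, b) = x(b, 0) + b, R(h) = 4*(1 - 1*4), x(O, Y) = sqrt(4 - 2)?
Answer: 92 - sqrt(2) ≈ 90.586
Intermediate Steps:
x(O, Y) = sqrt(2)
R(h) = -12 (R(h) = 4*(1 - 4) = 4*(-3) = -12)
C(G, b) = b + sqrt(2) (C(G, b) = sqrt(2) + b = b + sqrt(2))
(182 - 1*79) - C(R(4), 11) = (182 - 1*79) - (11 + sqrt(2)) = (182 - 79) + (-11 - sqrt(2)) = 103 + (-11 - sqrt(2)) = 92 - sqrt(2)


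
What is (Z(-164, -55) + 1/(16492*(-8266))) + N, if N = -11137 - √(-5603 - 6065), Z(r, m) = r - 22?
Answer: -1543583879657/136322872 - 2*I*√2917 ≈ -11323.0 - 108.02*I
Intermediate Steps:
Z(r, m) = -22 + r
N = -11137 - 2*I*√2917 (N = -11137 - √(-11668) = -11137 - 2*I*√2917 ≈ -11137.0 - 108.02*I)
(Z(-164, -55) + 1/(16492*(-8266))) + N = ((-22 - 164) + 1/(16492*(-8266))) + (-11137 - 2*I*√2917) = (-186 + (1/16492)*(-1/8266)) + (-11137 - 2*I*√2917) = (-186 - 1/136322872) + (-11137 - 2*I*√2917) = -25356054193/136322872 + (-11137 - 2*I*√2917) = -1543583879657/136322872 - 2*I*√2917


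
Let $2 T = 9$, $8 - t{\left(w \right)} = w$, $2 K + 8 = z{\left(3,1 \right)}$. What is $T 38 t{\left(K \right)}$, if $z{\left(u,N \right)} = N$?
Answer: $\frac{3933}{2} \approx 1966.5$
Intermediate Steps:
$K = - \frac{7}{2}$ ($K = -4 + \frac{1}{2} \cdot 1 = -4 + \frac{1}{2} = - \frac{7}{2} \approx -3.5$)
$t{\left(w \right)} = 8 - w$
$T = \frac{9}{2}$ ($T = \frac{1}{2} \cdot 9 = \frac{9}{2} \approx 4.5$)
$T 38 t{\left(K \right)} = \frac{9}{2} \cdot 38 \left(8 - - \frac{7}{2}\right) = 171 \left(8 + \frac{7}{2}\right) = 171 \cdot \frac{23}{2} = \frac{3933}{2}$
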